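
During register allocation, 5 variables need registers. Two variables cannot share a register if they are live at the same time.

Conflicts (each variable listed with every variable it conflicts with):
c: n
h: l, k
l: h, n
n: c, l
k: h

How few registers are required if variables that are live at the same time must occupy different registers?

2

c and n conflict, so at least 2 registers are needed.
2 registers suffice: c=2, h=1, l=2, n=1, k=2. No two conflicting variables share a register.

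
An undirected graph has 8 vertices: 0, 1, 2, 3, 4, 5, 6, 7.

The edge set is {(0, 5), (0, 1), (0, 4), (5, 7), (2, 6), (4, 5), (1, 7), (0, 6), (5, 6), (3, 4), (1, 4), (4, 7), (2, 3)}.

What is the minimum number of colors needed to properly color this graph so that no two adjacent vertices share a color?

0, 4, 5 form a triangle, so at least 3 colors are needed.
A valid assignment using 3 colors: 0=green, 1=blue, 2=blue, 3=green, 4=red, 5=blue, 6=red, 7=green. Every edge joins two different colors.

3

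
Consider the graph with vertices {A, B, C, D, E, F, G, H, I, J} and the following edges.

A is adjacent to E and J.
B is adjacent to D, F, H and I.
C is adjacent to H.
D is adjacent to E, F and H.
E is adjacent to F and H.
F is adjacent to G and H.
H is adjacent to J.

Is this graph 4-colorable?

Yes

The chromatic number is 4. B, D, F, H are pairwise adjacent (a clique of size 4), so at least 4 colors are needed.
4 colors suffice: A=red, B=green, C=blue, D=yellow, E=green, F=blue, G=red, H=red, I=red, J=blue.
That is already a proper 4-coloring.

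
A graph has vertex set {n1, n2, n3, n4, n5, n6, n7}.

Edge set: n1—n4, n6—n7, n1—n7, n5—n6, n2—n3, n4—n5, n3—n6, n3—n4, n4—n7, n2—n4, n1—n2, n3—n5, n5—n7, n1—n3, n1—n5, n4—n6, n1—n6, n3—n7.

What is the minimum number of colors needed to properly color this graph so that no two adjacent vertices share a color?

6

n1, n3, n4, n5, n6, n7 are pairwise adjacent (a clique of size 6), so at least 6 colors are needed.
6 colors suffice: color 1 → {n1}; color 2 → {n3}; color 3 → {n4}; color 4 → {n2, n7}; color 5 → {n5}; color 6 → {n6}. Each edge has distinct colors on its endpoints.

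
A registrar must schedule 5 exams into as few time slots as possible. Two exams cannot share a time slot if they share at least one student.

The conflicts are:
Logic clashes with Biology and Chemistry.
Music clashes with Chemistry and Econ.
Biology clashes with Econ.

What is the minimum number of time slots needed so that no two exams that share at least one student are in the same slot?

3

The cycle Music-Econ-Biology-Logic-Chemistry-Music has odd length 5, so it cannot be 2-colored; at least 3 time slots are needed.
3 time slots suffice: time slot 1 → {Music, Biology}; time slot 2 → {Logic, Econ}; time slot 3 → {Chemistry}. Each listed conflict is separated.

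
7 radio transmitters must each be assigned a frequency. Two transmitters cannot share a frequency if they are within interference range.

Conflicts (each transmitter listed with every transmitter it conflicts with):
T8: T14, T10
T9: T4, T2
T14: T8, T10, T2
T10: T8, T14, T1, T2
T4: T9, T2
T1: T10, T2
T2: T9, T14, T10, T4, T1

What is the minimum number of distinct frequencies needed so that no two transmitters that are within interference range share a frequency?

3

T9, T4, T2 pairwise conflict, so at least 3 frequencies are needed.
3 frequencies suffice: frequency 1 → {T8, T2}; frequency 2 → {T9, T10}; frequency 3 → {T14, T4, T1}. No two conflicting transmitters share a frequency.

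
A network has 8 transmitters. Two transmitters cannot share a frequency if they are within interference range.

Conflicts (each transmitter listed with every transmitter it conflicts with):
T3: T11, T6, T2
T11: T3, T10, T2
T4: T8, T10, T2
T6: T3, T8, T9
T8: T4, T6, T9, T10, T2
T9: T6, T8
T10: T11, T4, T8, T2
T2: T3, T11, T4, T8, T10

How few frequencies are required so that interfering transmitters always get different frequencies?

4

T4, T8, T10, T2 all conflict with each other, so at least 4 frequencies are needed.
4 frequencies suffice: frequency 1 → {T6, T2}; frequency 2 → {T11, T8}; frequency 3 → {T3, T9, T10}; frequency 4 → {T4}. Every pair that conflicts lands in different frequencies.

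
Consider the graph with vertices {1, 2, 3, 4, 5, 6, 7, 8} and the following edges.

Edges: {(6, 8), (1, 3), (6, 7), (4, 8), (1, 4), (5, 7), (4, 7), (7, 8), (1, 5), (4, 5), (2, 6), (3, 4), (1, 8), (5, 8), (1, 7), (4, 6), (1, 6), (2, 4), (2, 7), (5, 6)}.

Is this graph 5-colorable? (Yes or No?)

1, 4, 5, 6, 7, 8 are mutually adjacent (a clique of size 6), so at least 6 colors are needed.
So 5 colors are not enough.

No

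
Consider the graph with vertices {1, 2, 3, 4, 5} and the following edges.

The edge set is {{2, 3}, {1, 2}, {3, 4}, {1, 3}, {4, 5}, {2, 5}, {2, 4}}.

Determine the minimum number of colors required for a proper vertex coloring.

3

2, 4, 5 are mutually adjacent, so at least 3 colors are needed.
3 colors suffice: color red → {2}; color blue → {1, 4}; color green → {3, 5}. Each edge has distinct colors on its endpoints.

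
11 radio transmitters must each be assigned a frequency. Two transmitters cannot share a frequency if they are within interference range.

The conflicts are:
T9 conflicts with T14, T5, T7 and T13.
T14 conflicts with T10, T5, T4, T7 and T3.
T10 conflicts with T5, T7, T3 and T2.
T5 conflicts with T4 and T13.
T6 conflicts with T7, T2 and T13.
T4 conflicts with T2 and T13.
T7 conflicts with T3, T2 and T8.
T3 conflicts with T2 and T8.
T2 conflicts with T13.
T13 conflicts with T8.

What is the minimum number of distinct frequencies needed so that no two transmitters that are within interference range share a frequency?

4

T10, T7, T3, T2 pairwise conflict, so at least 4 frequencies are needed.
4 frequencies suffice: frequency 1 → {T7, T13}; frequency 2 → {T14, T2, T8}; frequency 3 → {T5, T6, T3}; frequency 4 → {T9, T10, T4}. No two conflicting transmitters share a frequency.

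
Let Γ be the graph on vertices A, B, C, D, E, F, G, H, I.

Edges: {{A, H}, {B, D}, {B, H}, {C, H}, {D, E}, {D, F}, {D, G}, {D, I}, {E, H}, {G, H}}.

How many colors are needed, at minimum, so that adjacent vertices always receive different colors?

2

A and H are adjacent, so at least 2 colors are needed.
2 colors suffice: color red → {D, H}; color blue → {A, B, C, E, F, G, I}. No two adjacent vertices share a color.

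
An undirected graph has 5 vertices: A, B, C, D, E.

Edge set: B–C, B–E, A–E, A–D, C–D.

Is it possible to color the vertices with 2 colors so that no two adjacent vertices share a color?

No

The cycle A-E-B-C-D-A has odd length 5, so it cannot be 2-colored; at least 3 colors are needed.
So 2 colors are not enough.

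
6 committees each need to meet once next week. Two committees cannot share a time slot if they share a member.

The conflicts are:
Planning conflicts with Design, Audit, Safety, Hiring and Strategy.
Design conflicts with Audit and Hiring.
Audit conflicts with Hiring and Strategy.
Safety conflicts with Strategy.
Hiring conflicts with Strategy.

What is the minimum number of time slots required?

4

Planning, Audit, Hiring, Strategy pairwise conflict, so at least 4 time slots are needed.
4 time slots suffice: Planning=1, Design=3, Audit=4, Safety=2, Hiring=2, Strategy=3. Every pair that conflicts lands in different time slots.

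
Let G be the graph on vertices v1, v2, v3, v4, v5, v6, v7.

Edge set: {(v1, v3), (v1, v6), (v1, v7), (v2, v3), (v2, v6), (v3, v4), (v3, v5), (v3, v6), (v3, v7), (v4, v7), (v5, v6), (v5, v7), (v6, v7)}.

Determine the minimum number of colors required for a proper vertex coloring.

v1, v3, v6, v7 are mutually adjacent (a clique of size 4), so at least 4 colors are needed.
A valid assignment using 4 colors: v1=4, v2=2, v3=1, v4=3, v5=4, v6=3, v7=2. No two adjacent vertices share a color.

4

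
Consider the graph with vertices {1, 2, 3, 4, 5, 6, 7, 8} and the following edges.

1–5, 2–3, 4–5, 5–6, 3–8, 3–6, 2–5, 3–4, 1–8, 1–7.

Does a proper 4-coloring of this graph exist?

The chromatic number is 3. The cycle 2-5-1-8-3-2 has odd length 5, so it cannot be 2-colored; at least 3 colors are needed.
3 colors suffice: 1=b, 2=b, 3=a, 4=b, 5=a, 6=b, 7=a, 8=c.
Since 4 ≥ 3, a proper 4-coloring certainly exists.

Yes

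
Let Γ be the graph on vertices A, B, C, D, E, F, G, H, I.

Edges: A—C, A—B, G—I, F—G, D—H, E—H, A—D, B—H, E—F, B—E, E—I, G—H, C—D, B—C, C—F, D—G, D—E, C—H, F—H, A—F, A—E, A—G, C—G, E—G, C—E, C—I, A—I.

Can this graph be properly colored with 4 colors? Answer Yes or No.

C, E, F, G, H are pairwise adjacent (a clique of size 5), so at least 5 colors are needed.
So 4 colors are not enough.

No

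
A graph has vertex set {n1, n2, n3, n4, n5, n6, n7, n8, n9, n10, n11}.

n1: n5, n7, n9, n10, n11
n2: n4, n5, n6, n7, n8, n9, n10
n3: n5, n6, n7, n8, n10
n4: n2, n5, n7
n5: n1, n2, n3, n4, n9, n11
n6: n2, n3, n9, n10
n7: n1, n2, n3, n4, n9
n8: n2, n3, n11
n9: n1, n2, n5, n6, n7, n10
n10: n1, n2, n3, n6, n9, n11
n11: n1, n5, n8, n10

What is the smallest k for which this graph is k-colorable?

4

n2, n6, n9, n10 form a clique, so at least 4 colors are needed.
A valid assignment using 4 colors: n1=red, n2=red, n3=red, n4=green, n5=blue, n6=yellow, n7=blue, n8=blue, n9=green, n10=blue, n11=green. Every edge joins two different colors.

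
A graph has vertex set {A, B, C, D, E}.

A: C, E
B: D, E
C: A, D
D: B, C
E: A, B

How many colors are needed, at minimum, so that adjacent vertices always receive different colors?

3

The cycle A-E-B-D-C-A has odd length 5, so it cannot be 2-colored; at least 3 colors are needed.
3 colors suffice: color red → {A, B}; color blue → {D, E}; color green → {C}. No two adjacent vertices share a color.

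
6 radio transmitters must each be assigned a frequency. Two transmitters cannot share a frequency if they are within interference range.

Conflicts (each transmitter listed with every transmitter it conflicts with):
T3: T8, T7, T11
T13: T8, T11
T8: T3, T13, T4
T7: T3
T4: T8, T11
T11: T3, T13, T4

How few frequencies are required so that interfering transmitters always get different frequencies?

2

T3 and T7 conflict, so at least 2 frequencies are needed.
A valid assignment using 2 frequencies: T3=1, T13=1, T8=2, T7=2, T4=1, T11=2. No two conflicting transmitters share a frequency.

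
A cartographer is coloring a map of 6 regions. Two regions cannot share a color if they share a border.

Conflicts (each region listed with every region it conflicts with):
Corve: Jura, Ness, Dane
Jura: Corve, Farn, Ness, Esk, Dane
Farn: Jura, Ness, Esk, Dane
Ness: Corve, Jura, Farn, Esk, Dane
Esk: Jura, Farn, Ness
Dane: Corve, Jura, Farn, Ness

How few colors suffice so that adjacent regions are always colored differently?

4

Jura, Farn, Ness, Dane are mutually in conflict, so at least 4 colors are needed.
A valid assignment using 4 colors: Corve=3, Jura=2, Farn=3, Ness=1, Esk=4, Dane=4. Each listed conflict is separated.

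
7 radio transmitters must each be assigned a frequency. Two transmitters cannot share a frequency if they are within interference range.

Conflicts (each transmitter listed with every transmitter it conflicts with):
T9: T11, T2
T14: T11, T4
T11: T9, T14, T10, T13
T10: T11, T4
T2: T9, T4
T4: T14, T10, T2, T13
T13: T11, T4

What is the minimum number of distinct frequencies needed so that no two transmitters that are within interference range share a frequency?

3

The cycle T2-T4-T13-T11-T9-T2 has odd length 5, so it cannot be 2-colored; at least 3 frequencies are needed.
Using 3 frequencies: T9=2, T14=2, T11=1, T10=2, T2=3, T4=1, T13=2. Every pair that conflicts lands in different frequencies.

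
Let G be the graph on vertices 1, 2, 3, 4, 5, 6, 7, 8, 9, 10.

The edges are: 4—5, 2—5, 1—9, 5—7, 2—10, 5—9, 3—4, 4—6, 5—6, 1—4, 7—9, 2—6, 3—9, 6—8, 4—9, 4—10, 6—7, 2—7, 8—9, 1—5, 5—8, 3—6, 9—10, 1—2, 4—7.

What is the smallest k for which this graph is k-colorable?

4

2, 5, 6, 7 are mutually adjacent (a clique of size 4), so at least 4 colors are needed.
4 colors suffice: color a → {3, 5, 10}; color b → {2, 4, 8}; color c → {6, 9}; color d → {1, 7}. Every edge joins two different colors.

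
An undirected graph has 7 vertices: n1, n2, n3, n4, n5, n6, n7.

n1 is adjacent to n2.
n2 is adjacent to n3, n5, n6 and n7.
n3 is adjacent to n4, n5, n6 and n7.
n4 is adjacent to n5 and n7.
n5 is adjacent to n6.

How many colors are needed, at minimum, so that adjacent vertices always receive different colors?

4

n2, n3, n5, n6 are mutually adjacent (a clique of size 4), so at least 4 colors are needed.
A valid assignment using 4 colors: n1=red, n2=blue, n3=red, n4=blue, n5=green, n6=yellow, n7=green. Every edge joins two different colors.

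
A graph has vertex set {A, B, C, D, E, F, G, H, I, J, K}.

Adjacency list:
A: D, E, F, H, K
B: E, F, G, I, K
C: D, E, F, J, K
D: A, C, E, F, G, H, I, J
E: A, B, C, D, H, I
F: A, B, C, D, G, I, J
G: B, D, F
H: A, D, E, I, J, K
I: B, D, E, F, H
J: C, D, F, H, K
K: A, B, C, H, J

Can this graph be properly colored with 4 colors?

The chromatic number is 4. A, D, E, H are pairwise adjacent (a clique of size 4), so at least 4 colors are needed.
4 colors suffice: color 1 → {D, K}; color 2 → {E, F}; color 3 → {B, C, H}; color 4 → {A, G, I, J}.
That is already a proper 4-coloring.

Yes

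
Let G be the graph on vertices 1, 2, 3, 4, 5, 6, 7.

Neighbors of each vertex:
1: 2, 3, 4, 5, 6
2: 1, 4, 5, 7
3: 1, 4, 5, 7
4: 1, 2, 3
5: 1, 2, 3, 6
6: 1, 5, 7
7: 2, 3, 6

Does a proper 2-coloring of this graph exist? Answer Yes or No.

No

1, 5, 6 form a triangle, so at least 3 colors are needed.
So 2 colors are not enough.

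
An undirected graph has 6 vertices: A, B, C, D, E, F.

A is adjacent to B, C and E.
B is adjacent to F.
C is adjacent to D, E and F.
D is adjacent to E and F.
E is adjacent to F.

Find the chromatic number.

4

C, D, E, F form a clique, so at least 4 colors are needed.
4 colors suffice: color 1 → {B, E}; color 2 → {A, F}; color 3 → {C}; color 4 → {D}. No two adjacent vertices share a color.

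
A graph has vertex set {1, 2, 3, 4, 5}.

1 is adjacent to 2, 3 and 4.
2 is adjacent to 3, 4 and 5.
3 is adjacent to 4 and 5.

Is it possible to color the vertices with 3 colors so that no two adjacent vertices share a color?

No

1, 2, 3, 4 are mutually adjacent (a clique of size 4), so at least 4 colors are needed.
So 3 colors are not enough.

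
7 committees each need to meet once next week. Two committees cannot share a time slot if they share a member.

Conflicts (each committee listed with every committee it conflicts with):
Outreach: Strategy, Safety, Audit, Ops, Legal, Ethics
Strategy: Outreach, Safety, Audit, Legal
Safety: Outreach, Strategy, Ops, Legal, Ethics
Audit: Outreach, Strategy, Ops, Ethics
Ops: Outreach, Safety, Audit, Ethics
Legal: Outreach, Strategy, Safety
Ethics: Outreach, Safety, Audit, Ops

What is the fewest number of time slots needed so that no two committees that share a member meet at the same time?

4

Outreach, Audit, Ops, Ethics pairwise conflict, so at least 4 time slots are needed.
4 time slots suffice: time slot 1 → {Outreach}; time slot 2 → {Safety, Audit}; time slot 3 → {Strategy, Ethics}; time slot 4 → {Ops, Legal}. No two conflicting committees share a time slot.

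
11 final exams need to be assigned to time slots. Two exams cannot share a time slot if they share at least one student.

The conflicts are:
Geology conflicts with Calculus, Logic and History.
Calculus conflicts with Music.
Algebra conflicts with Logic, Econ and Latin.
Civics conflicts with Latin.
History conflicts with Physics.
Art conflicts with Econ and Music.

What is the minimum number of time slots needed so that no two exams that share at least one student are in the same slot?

3

The cycle Geology-Logic-Algebra-Econ-Art-Music-Calculus-Geology has odd length 7, so it cannot be 2-colored; at least 3 time slots are needed.
Using 3 time slots: Geology=1, Calculus=2, Algebra=1, Civics=1, Logic=2, History=2, Art=1, Econ=2, Physics=1, Latin=2, Music=3. Every pair that conflicts lands in different time slots.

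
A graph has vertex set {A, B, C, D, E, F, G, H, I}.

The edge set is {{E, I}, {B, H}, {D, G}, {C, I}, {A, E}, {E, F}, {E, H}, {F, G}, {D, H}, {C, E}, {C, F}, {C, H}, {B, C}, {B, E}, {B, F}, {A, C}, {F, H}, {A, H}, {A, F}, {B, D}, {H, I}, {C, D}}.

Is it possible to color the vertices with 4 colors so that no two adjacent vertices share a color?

B, C, E, F, H are pairwise adjacent (a clique of size 5), so at least 5 colors are needed.
So 4 colors are not enough.

No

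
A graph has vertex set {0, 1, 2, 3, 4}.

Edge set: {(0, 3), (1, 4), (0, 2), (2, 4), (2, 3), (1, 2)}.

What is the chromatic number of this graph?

3

0, 2, 3 are mutually adjacent, so at least 3 colors are needed.
3 colors suffice: 0=c, 1=b, 2=a, 3=b, 4=c. Every edge joins two different colors.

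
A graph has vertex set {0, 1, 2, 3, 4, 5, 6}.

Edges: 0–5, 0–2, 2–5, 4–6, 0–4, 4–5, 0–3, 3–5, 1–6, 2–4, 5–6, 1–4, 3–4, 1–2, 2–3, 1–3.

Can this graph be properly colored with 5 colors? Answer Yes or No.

Yes

The chromatic number is 5. 0, 2, 3, 4, 5 are pairwise adjacent (a clique of size 5), so at least 5 colors are needed.
5 colors suffice: 0=e, 1=d, 2=c, 3=b, 4=a, 5=d, 6=b.
That is already a proper 5-coloring.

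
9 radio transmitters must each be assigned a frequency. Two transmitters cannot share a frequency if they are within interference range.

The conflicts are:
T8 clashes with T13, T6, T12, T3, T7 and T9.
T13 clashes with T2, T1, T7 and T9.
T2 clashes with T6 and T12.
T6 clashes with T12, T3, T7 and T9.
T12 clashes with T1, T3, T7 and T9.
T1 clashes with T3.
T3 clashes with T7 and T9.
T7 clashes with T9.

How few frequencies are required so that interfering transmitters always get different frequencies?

6

T8, T6, T12, T3, T7, T9 are mutually in conflict, so at least 6 frequencies are needed.
6 frequencies suffice: frequency 1 → {T13, T12}; frequency 2 → {T2, T3}; frequency 3 → {T6, T1}; frequency 4 → {T7}; frequency 5 → {T8}; frequency 6 → {T9}. No two conflicting transmitters share a frequency.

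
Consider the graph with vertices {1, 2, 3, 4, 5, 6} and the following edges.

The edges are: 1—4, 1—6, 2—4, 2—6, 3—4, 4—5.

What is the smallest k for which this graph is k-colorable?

3 and 4 are adjacent, so at least 2 colors are needed.
One proper 2-coloring: 1=blue, 2=blue, 3=blue, 4=red, 5=blue, 6=red. No two adjacent vertices share a color.

2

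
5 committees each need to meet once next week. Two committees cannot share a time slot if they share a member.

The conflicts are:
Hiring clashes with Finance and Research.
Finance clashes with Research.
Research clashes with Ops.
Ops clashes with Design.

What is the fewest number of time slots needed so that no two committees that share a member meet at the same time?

3

Hiring, Finance, Research are mutually in conflict, so at least 3 time slots are needed.
A valid assignment using 3 time slots: Hiring=2, Finance=3, Research=1, Ops=2, Design=1. Each listed conflict is separated.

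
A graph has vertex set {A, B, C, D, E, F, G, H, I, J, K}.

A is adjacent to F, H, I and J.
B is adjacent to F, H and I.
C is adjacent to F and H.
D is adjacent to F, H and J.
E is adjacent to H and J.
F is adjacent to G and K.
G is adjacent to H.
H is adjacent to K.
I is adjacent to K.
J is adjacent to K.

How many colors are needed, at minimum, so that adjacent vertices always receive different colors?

2

G and H are adjacent, so at least 2 colors are needed.
2 colors suffice: color 1 → {F, H, I, J}; color 2 → {A, B, C, D, E, G, K}. Each edge has distinct colors on its endpoints.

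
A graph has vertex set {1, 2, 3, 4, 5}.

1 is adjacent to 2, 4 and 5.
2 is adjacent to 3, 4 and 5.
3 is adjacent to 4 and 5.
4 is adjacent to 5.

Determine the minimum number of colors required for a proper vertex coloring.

4

1, 2, 4, 5 are pairwise adjacent (a clique of size 4), so at least 4 colors are needed.
4 colors suffice: color a → {4}; color b → {2}; color c → {5}; color d → {1, 3}. No two adjacent vertices share a color.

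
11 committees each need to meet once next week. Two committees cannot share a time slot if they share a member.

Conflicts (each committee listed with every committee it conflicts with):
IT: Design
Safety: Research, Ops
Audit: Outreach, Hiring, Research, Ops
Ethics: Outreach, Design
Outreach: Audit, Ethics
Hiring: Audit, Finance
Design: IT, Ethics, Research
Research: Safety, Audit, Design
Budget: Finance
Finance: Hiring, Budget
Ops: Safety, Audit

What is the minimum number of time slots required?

The cycle Research-Design-Ethics-Outreach-Audit-Research has odd length 5, so it cannot be 2-colored; at least 3 time slots are needed.
3 time slots suffice: time slot 1 → {Safety, Audit, Design, Finance}; time slot 2 → {IT, Ethics, Hiring, Research, Budget, Ops}; time slot 3 → {Outreach}. Every pair that conflicts lands in different time slots.

3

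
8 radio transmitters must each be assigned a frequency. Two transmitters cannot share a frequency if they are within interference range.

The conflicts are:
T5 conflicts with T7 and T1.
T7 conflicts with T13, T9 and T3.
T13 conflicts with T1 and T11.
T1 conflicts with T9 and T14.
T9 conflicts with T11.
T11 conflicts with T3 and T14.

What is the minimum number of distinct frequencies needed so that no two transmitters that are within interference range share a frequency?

T11 and T14 conflict, so at least 2 frequencies are needed.
Using 2 frequencies: T5=2, T7=1, T13=2, T1=1, T9=2, T11=1, T3=2, T14=2. Every pair that conflicts lands in different frequencies.

2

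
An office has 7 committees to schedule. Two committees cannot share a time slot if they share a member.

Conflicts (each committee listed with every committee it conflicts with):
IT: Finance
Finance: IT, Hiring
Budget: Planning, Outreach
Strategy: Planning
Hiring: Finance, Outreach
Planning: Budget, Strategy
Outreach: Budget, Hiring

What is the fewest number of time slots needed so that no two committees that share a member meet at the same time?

2

Finance and Hiring conflict, so at least 2 time slots are needed.
A valid assignment using 2 time slots: IT=1, Finance=2, Budget=1, Strategy=1, Hiring=1, Planning=2, Outreach=2. Every pair that conflicts lands in different time slots.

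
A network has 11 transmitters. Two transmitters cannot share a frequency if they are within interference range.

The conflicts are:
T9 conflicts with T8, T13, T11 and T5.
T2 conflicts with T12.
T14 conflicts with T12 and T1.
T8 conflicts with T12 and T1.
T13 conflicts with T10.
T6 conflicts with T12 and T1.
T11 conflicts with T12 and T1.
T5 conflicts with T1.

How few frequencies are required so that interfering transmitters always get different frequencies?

T14 and T1 conflict, so at least 2 frequencies are needed.
2 frequencies suffice: T9=1, T2=2, T14=2, T8=2, T13=2, T6=2, T11=2, T12=1, T5=2, T10=1, T1=1. No two conflicting transmitters share a frequency.

2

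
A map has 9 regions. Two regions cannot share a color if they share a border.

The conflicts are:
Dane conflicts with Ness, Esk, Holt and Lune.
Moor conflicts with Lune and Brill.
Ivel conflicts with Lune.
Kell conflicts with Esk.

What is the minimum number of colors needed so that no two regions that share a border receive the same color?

Kell and Esk conflict, so at least 2 colors are needed.
2 colors suffice: color 1 → {Dane, Moor, Ivel, Kell}; color 2 → {Ness, Esk, Holt, Lune, Brill}. No two conflicting regions share a color.

2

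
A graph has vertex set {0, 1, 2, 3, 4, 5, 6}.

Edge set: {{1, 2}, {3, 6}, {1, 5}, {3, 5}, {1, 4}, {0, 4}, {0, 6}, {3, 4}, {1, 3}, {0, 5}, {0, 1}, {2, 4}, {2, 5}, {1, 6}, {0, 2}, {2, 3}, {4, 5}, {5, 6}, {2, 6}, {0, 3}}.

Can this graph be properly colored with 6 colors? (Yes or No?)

Yes

The chromatic number is 6. 0, 1, 2, 3, 4, 5 are pairwise adjacent (a clique of size 6), so at least 6 colors are needed.
One proper 6-coloring: 0=red, 1=blue, 2=green, 3=purple, 4=orange, 5=yellow, 6=orange.
That is already a proper 6-coloring.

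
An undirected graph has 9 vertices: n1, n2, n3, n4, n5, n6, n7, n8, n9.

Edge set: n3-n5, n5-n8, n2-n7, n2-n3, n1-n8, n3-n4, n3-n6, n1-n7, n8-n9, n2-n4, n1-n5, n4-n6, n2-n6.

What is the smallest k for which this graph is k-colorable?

n2, n3, n4, n6 form a clique, so at least 4 colors are needed.
4 colors suffice: color 1 → {n3, n7, n8}; color 2 → {n2, n5, n9}; color 3 → {n1, n6}; color 4 → {n4}. No two adjacent vertices share a color.

4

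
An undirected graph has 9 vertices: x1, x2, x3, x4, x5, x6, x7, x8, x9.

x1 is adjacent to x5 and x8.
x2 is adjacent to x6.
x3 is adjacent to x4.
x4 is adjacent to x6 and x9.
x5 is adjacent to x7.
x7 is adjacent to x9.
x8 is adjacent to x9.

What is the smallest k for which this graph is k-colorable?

3

The cycle x5-x7-x9-x8-x1-x5 has odd length 5, so it cannot be 2-colored; at least 3 colors are needed.
3 colors suffice: x1=1, x2=2, x3=1, x4=2, x5=3, x6=1, x7=2, x8=2, x9=1. Each edge has distinct colors on its endpoints.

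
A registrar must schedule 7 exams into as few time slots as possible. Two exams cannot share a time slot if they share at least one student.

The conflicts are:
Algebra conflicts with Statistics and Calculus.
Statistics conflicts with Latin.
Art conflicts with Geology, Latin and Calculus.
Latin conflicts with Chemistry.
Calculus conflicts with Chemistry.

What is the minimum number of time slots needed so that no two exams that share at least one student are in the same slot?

The cycle Algebra-Calculus-Art-Latin-Statistics-Algebra has odd length 5, so it cannot be 2-colored; at least 3 time slots are needed.
3 time slots suffice: time slot 1 → {Algebra, Art, Chemistry}; time slot 2 → {Geology, Latin, Calculus}; time slot 3 → {Statistics}. No two conflicting exams share a time slot.

3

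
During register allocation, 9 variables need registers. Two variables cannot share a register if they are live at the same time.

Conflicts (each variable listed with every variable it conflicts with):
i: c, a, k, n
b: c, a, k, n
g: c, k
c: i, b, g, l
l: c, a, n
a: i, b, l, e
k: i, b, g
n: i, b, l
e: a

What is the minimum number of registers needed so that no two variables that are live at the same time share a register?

i and n conflict, so at least 2 registers are needed.
Using 2 registers: i=1, b=1, g=1, c=2, l=1, a=2, k=2, n=2, e=1. Every pair that conflicts lands in different registers.

2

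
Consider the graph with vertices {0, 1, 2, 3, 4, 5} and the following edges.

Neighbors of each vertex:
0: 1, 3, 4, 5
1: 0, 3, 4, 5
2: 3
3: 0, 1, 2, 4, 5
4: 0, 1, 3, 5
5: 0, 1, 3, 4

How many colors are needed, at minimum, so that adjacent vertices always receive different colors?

5

0, 1, 3, 4, 5 are mutually adjacent (a clique of size 5), so at least 5 colors are needed.
A valid assignment using 5 colors: 0=green, 1=purple, 2=blue, 3=red, 4=yellow, 5=blue. Every edge joins two different colors.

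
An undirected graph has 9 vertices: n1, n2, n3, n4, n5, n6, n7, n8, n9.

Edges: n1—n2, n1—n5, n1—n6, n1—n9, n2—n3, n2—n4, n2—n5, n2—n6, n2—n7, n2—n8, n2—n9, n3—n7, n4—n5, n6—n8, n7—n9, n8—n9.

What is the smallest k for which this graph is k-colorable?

3

n2, n3, n7 are pairwise adjacent, so at least 3 colors are needed.
One proper 3-coloring: n1=3, n2=1, n3=2, n4=3, n5=2, n6=2, n7=3, n8=3, n9=2. No two adjacent vertices share a color.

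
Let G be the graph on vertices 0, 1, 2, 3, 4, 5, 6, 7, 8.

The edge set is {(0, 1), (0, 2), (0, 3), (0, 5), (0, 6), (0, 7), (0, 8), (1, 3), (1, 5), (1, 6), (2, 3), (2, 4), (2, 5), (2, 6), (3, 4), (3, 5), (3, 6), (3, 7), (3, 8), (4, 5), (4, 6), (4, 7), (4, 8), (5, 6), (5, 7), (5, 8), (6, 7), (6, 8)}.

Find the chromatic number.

5

2, 3, 4, 5, 6 form a clique, so at least 5 colors are needed.
5 colors suffice: color red → {6}; color blue → {3}; color green → {5}; color yellow → {0, 4}; color purple → {1, 2, 7, 8}. Each edge has distinct colors on its endpoints.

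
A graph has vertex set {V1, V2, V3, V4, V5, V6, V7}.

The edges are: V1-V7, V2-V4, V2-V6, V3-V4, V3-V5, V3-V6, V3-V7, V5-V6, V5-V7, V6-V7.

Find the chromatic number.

V3, V5, V6, V7 form a clique, so at least 4 colors are needed.
4 colors suffice: color 1 → {V1, V4, V6}; color 2 → {V2, V7}; color 3 → {V3}; color 4 → {V5}. Each edge has distinct colors on its endpoints.

4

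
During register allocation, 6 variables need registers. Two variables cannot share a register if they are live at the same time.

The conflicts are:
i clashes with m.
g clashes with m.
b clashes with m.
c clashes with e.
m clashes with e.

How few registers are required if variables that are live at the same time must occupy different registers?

c and e conflict, so at least 2 registers are needed.
Using 2 registers: i=2, g=2, b=2, c=1, m=1, e=2. No two conflicting variables share a register.

2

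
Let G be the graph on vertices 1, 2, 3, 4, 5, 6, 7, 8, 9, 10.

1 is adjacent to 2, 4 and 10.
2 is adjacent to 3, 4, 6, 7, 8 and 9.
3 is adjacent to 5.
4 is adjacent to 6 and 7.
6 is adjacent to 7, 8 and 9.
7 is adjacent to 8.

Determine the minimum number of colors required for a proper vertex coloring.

4

2, 4, 6, 7 form a clique, so at least 4 colors are needed.
4 colors suffice: color a → {2, 5, 10}; color b → {1, 3, 6}; color c → {4, 8, 9}; color d → {7}. Each edge has distinct colors on its endpoints.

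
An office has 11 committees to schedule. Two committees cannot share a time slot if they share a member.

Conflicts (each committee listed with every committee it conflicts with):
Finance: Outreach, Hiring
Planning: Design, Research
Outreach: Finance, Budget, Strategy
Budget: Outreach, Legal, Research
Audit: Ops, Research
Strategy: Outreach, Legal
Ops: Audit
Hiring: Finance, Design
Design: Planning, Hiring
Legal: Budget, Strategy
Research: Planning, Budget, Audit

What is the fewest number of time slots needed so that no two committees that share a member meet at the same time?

3

The cycle Hiring-Design-Planning-Research-Budget-Outreach-Finance-Hiring has odd length 7, so it cannot be 2-colored; at least 3 time slots are needed.
A valid assignment using 3 time slots: Finance=3, Planning=2, Outreach=1, Budget=2, Audit=2, Strategy=2, Ops=1, Hiring=2, Design=1, Legal=1, Research=1. Each listed conflict is separated.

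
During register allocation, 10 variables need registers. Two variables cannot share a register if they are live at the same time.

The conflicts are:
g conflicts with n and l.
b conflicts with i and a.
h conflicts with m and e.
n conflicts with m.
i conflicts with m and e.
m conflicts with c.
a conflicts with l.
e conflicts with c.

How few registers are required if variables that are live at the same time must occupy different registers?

The cycle m-n-g-l-a-b-i-m has odd length 7, so it cannot be 2-colored; at least 3 registers are needed.
3 registers suffice: register 1 → {b, m, l, e}; register 2 → {h, n, i, a, c}; register 3 → {g}. Every pair that conflicts lands in different registers.

3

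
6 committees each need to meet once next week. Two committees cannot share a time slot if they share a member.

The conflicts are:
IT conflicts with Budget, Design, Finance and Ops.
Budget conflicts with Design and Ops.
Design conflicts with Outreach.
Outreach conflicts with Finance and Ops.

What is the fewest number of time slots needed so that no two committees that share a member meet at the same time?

3

IT, Budget, Design all conflict with each other, so at least 3 time slots are needed.
A valid assignment using 3 time slots: IT=1, Budget=2, Design=3, Outreach=1, Finance=2, Ops=3. No two conflicting committees share a time slot.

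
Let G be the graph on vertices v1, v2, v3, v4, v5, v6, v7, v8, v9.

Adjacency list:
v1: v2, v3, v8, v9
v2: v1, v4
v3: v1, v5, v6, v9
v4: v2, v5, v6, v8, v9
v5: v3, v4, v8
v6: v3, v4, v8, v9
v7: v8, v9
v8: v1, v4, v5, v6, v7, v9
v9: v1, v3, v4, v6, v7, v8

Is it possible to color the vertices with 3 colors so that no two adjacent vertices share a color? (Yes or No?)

No

v4, v6, v8, v9 are mutually adjacent (a clique of size 4), so at least 4 colors are needed.
So 3 colors are not enough.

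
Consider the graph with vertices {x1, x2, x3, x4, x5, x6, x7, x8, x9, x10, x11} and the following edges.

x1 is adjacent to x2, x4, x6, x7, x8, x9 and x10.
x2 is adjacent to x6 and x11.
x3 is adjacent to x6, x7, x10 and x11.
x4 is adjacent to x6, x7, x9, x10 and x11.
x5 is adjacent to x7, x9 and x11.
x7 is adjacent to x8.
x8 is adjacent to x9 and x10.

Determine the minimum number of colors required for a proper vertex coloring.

3

x1, x4, x6 are mutually adjacent, so at least 3 colors are needed.
3 colors suffice: color 1 → {x1, x11}; color 2 → {x2, x3, x4, x5, x8}; color 3 → {x6, x7, x9, x10}. Each edge has distinct colors on its endpoints.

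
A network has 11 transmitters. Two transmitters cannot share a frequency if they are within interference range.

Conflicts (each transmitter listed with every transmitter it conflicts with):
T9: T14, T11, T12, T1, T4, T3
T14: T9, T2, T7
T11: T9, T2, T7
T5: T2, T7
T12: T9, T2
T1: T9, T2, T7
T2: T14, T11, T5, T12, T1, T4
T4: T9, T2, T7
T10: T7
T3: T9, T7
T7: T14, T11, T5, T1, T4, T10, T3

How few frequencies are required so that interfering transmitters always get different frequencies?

2

T14 and T2 conflict, so at least 2 frequencies are needed.
2 frequencies suffice: T9=1, T14=2, T11=2, T5=2, T12=2, T1=2, T2=1, T4=2, T10=2, T3=2, T7=1. No two conflicting transmitters share a frequency.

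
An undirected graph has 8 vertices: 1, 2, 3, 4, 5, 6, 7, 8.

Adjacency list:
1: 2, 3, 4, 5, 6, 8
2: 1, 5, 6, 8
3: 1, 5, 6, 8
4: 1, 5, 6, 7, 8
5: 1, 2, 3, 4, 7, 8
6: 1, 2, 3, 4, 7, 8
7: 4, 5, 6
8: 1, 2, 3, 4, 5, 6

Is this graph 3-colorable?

1, 4, 6, 8 are pairwise adjacent (a clique of size 4), so at least 4 colors are needed.
So 3 colors are not enough.

No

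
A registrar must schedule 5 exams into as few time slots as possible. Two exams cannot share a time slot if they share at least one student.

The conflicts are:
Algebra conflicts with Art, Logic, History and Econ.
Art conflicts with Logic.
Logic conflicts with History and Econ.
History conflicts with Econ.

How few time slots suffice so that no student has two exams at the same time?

Algebra, Logic, History, Econ all conflict with each other, so at least 4 time slots are needed.
A valid assignment using 4 time slots: Algebra=2, Art=3, Logic=1, History=4, Econ=3. No two conflicting exams share a time slot.

4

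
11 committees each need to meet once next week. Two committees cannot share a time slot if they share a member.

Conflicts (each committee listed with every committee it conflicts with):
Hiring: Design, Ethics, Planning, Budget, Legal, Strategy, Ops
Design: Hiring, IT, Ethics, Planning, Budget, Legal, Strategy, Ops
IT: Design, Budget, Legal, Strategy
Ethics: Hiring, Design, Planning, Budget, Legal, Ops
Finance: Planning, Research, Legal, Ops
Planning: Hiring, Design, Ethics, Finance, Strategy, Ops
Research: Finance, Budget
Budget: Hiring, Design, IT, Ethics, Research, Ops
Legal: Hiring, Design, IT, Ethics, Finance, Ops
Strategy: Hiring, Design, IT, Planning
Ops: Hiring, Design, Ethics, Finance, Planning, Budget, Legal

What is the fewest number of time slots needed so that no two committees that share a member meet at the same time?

5

Hiring, Design, Ethics, Budget, Ops pairwise conflict, so at least 5 time slots are needed.
5 time slots suffice: time slot 1 → {Design, Finance}; time slot 2 → {Hiring, IT, Research}; time slot 3 → {Strategy, Ops}; time slot 4 → {Planning, Budget, Legal}; time slot 5 → {Ethics}. No two conflicting committees share a time slot.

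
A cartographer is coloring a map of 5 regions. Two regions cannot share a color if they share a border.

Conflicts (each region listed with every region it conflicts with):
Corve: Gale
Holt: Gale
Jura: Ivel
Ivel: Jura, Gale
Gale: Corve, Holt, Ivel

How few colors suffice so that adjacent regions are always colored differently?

2

Ivel and Gale conflict, so at least 2 colors are needed.
2 colors suffice: color 1 → {Jura, Gale}; color 2 → {Corve, Holt, Ivel}. No two conflicting regions share a color.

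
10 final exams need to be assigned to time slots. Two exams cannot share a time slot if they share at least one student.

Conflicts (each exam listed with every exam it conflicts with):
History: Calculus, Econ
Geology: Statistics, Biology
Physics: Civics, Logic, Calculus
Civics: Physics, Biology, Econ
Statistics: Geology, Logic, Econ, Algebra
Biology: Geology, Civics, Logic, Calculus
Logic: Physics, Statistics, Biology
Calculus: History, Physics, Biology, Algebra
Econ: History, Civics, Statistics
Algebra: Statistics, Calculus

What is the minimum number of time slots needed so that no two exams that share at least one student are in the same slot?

The cycle Civics-Biology-Geology-Statistics-Econ-Civics has odd length 5, so it cannot be 2-colored; at least 3 time slots are needed.
A valid assignment using 3 time slots: History=1, Geology=2, Physics=1, Civics=2, Statistics=1, Biology=1, Logic=2, Calculus=2, Econ=3, Algebra=3. Every pair that conflicts lands in different time slots.

3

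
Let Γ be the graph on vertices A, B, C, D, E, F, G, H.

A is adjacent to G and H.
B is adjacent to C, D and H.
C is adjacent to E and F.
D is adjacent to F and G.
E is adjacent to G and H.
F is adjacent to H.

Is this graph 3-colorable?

Yes

The chromatic number is 3. The cycle E-H-B-D-G-E has odd length 5, so it cannot be 2-colored; at least 3 colors are needed.
3 colors suffice: color 1 → {C, D, H}; color 2 → {A, B, E, F}; color 3 → {G}.
That is already a proper 3-coloring.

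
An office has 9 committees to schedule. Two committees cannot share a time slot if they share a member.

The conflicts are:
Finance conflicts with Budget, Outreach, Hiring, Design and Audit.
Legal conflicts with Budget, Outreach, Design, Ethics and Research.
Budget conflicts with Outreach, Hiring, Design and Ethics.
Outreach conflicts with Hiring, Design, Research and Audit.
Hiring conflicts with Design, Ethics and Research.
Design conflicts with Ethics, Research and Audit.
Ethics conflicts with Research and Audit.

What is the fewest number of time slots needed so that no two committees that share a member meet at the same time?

5

Finance, Budget, Outreach, Hiring, Design are mutually in conflict, so at least 5 time slots are needed.
5 time slots suffice: Finance=5, Legal=3, Budget=4, Outreach=2, Hiring=3, Design=1, Ethics=2, Research=4, Audit=3. No two conflicting committees share a time slot.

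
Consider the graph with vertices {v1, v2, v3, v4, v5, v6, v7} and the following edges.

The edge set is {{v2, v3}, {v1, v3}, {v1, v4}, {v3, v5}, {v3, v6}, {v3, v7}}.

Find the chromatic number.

2

v2 and v3 are adjacent, so at least 2 colors are needed.
One proper 2-coloring: v1=2, v2=2, v3=1, v4=1, v5=2, v6=2, v7=2. Every edge joins two different colors.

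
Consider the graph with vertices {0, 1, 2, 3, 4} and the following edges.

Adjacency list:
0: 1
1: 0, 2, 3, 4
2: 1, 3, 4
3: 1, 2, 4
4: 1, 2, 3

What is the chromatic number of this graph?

4

1, 2, 3, 4 are mutually adjacent (a clique of size 4), so at least 4 colors are needed.
A valid assignment using 4 colors: 0=blue, 1=red, 2=blue, 3=green, 4=yellow. No two adjacent vertices share a color.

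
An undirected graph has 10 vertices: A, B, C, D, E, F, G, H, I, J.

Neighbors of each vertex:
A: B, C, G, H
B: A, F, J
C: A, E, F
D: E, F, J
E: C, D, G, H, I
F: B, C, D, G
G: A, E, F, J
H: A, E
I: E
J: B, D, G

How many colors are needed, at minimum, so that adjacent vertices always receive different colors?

2

E and I are adjacent, so at least 2 colors are needed.
2 colors suffice: color 1 → {A, E, F, J}; color 2 → {B, C, D, G, H, I}. Each edge has distinct colors on its endpoints.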